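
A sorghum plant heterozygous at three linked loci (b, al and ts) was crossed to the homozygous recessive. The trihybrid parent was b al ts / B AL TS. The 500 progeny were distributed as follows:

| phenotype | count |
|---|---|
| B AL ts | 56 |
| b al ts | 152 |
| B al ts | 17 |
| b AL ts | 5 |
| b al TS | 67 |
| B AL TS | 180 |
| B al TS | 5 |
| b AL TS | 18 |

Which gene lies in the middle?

al

The two rarest classes, b AL ts and B al TS, are the double crossovers. Comparing them with the parentals, only the al allele has switched, so al is the middle locus and the order is ts – al – b.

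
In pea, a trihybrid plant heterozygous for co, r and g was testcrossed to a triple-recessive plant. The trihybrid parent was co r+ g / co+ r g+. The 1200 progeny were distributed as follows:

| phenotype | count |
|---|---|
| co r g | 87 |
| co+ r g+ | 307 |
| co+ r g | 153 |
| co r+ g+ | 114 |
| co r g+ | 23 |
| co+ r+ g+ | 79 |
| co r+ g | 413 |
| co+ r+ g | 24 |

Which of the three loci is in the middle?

The two rarest classes, co+ r+ g and co r g+, are the double crossovers. Comparing them with the parentals, only the co allele has switched, so co is the middle locus and the order is g – co – r.

co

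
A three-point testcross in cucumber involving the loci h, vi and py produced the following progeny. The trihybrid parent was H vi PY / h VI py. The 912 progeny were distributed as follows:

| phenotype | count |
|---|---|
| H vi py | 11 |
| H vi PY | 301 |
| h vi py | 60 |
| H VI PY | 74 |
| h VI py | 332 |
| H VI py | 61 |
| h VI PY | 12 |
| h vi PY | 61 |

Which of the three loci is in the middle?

py

The two rarest classes, H vi py and h VI PY, are the double crossovers. Comparing them with the parentals, only the py allele has switched, so py is the middle locus and the order is h – py – vi.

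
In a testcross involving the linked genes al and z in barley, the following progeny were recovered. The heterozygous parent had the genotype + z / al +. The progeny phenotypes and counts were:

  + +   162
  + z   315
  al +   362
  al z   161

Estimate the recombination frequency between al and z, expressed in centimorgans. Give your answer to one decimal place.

The recombinant classes are + + and al z: 162 + 161 = 323.
Recombination frequency = 323/1000 = 0.3230 ≈ 32.3%, i.e. 32.3 centimorgans.

32.3 centimorgans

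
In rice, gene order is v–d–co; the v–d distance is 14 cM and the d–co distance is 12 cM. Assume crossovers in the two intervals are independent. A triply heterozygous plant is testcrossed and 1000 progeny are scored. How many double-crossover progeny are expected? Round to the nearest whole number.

Map distances give recombination frequencies of 0.140 and 0.120 for the two intervals.
With no interference, expected double-crossover frequency = 0.140 × 0.120 = 0.01680.
Expected number = 0.01680 × 1000 = 16.80 ≈ 17.

17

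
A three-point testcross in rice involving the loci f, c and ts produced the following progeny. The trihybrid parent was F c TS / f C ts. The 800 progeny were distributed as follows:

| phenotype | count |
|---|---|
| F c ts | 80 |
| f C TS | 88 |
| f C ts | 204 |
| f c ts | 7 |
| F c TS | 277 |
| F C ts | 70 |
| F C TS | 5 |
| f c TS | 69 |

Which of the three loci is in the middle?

The two rarest classes, F C TS and f c ts, are the double crossovers. Comparing them with the parentals, only the c allele has switched, so c is the middle locus and the order is f – c – ts.

c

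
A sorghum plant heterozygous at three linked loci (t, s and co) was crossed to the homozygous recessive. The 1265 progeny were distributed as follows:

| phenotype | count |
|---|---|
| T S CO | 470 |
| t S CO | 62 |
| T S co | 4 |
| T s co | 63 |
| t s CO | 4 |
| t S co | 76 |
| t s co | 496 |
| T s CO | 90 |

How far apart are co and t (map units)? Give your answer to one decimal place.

10.5 map units

The two most frequent reciprocal classes, T S CO and t s co, are the parental types, so the F1 was T S CO / t s co.
The two rarest classes, T S co and t s CO, are the double crossovers. Comparing them with the parentals, only the co allele has switched, so co is the middle locus and the order is s – co – t.
Crossovers in the co–t interval produce the single-crossover classes t S CO and T s co (62 + 63 = 125) plus the double crossovers (8).
RF(co–t) = (125 + 8) / 1265 = 133/1265 = 0.1051 → 10.5 map units.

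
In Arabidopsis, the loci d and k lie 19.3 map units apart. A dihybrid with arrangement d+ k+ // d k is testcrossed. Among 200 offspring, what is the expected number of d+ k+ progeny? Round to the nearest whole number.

A map distance of 19.3 map units corresponds to a recombination frequency of 0.193.
The F1 is d+ k+ / d k, so d+ k+ is a parental gamete class with expected frequency (1 − r)/2 = 0.807/2 = 0.4035.
Expected number = 0.4035 × 200 = 80.70 ≈ 81.

81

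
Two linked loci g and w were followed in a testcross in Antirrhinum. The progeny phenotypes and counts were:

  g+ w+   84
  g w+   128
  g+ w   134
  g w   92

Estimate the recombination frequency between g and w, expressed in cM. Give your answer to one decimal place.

The two most frequent classes, g+ w (134) and g w+ (128), are the parental types, so the F1 was g+ w / g w+.
The recombinant classes are g+ w+ and g w: 84 + 92 = 176.
Recombination frequency = 176/438 = 0.4018 ≈ 40.2%, i.e. 40.2 cM.

40.2 cM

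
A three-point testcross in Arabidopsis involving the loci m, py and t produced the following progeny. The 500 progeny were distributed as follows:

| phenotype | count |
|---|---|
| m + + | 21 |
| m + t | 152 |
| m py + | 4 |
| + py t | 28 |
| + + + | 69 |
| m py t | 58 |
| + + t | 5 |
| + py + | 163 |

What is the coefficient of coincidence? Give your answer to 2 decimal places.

0.57

The two most frequent reciprocal classes, + py + and m + t, are the parental types, so the F1 was + py + / m + t.
The two rarest classes, m py + and + + t, are the double crossovers. Comparing them with the parentals, only the m allele has switched, so m is the middle locus and the order is t – m – py.
t–m: (49 + 9)/500 = 0.1160; m–py: (127 + 9)/500 = 0.2720.
Expected DCO frequency = 0.1160 × 0.2720 ≈ 0.03155; observed = 9/500 ≈ 0.01800.
Coefficient of coincidence = 0.01800/0.03155 ≈ 0.57.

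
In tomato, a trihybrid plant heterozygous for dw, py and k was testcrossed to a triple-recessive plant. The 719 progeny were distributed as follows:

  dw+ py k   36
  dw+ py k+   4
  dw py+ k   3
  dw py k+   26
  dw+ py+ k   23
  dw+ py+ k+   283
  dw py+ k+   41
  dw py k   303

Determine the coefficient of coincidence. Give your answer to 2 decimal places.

The two most frequent reciprocal classes, dw+ py+ k+ and dw py k, are the parental types, so the F1 was dw+ py+ k+ / dw py k.
The two rarest classes, dw+ py k+ and dw py+ k, are the double crossovers. Comparing them with the parentals, only the py allele has switched, so py is the middle locus and the order is dw – py – k.
dw–py: (77 + 7)/719 = 0.1168; py–k: (49 + 7)/719 = 0.0779.
Expected DCO frequency = 0.1168 × 0.0779 ≈ 0.00910; observed = 7/719 ≈ 0.00974.
Coefficient of coincidence = 0.00974/0.00910 ≈ 1.07.

1.07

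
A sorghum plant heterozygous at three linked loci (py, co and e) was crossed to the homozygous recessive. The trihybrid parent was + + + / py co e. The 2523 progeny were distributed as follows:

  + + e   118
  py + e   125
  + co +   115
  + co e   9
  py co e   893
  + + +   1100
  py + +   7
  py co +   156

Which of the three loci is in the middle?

The two rarest classes, py + + and + co e, are the double crossovers. Comparing them with the parentals, only the py allele has switched, so py is the middle locus and the order is co – py – e.

py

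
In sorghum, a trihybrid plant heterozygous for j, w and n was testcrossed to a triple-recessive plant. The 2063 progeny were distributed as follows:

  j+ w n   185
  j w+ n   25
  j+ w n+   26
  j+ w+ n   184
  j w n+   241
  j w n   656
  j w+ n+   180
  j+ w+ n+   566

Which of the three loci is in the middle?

w

The two most frequent reciprocal classes, j w n and j+ w+ n+, are the parental types, so the F1 was j w n / j+ w+ n+.
The two rarest classes, j w+ n and j+ w n+, are the double crossovers. Comparing them with the parentals, only the w allele has switched, so w is the middle locus and the order is j – w – n.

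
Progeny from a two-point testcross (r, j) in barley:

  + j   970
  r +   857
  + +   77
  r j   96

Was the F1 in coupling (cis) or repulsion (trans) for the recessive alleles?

The two most frequent classes are + j (970) and r + (857); these are the parental (non-recombinant) types.
So the F1 carried + j on one chromosome and r + on the other — the recessive alleles are on opposite chromosomes (trans / repulsion).

trans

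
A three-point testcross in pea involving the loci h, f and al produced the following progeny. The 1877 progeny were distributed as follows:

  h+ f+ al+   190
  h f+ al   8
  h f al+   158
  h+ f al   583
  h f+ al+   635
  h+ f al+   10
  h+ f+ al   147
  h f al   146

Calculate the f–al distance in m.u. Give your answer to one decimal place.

17.2 m.u.

The two most frequent reciprocal classes, h f+ al+ and h+ f al, are the parental types, so the F1 was h f+ al+ / h+ f al.
The two rarest classes, h f+ al and h+ f al+, are the double crossovers. Comparing them with the parentals, only the al allele has switched, so al is the middle locus and the order is f – al – h.
Crossovers in the f–al interval produce the single-crossover classes h f al+ and h+ f+ al (158 + 147 = 305) plus the double crossovers (18).
RF(f–al) = (305 + 18) / 1877 = 323/1877 = 0.1721 → 17.2 m.u.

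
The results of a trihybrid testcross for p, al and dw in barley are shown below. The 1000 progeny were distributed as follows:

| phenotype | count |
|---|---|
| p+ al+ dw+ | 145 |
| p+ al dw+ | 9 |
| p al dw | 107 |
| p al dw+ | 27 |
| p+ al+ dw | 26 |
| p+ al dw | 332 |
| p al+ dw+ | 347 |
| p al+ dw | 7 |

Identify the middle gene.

dw

The two most frequent reciprocal classes, p+ al dw and p al+ dw+, are the parental types, so the F1 was p+ al dw / p al+ dw+.
The two rarest classes, p+ al dw+ and p al+ dw, are the double crossovers. Comparing them with the parentals, only the dw allele has switched, so dw is the middle locus and the order is p – dw – al.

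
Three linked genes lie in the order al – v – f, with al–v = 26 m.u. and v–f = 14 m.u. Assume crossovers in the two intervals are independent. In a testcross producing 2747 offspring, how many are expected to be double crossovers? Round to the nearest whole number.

100

Map distances give recombination frequencies of 0.260 and 0.140 for the two intervals.
With no interference, expected double-crossover frequency = 0.260 × 0.140 = 0.03640.
Expected number = 0.03640 × 2747 = 99.99 ≈ 100.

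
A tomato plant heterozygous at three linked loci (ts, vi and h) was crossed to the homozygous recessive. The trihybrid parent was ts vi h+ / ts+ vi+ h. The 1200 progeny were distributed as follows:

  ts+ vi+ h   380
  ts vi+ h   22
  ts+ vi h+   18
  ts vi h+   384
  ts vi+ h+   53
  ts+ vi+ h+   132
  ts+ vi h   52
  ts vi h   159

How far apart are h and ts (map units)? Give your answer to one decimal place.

27.6 map units

The two rarest classes, ts+ vi h+ and ts vi+ h, are the double crossovers. Comparing them with the parentals, only the ts allele has switched, so ts is the middle locus and the order is h – ts – vi.
Crossovers in the h–ts interval produce the single-crossover classes ts vi h and ts+ vi+ h+ (159 + 132 = 291) plus the double crossovers (40).
RF(h–ts) = (291 + 40) / 1200 = 331/1200 = 0.2758 → 27.6 map units.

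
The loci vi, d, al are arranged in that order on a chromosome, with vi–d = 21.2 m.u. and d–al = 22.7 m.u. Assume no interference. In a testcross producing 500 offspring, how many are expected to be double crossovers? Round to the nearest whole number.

24

Map distances give recombination frequencies of 0.212 and 0.227 for the two intervals.
With no interference, expected double-crossover frequency = 0.212 × 0.227 = 0.04812.
Expected number = 0.04812 × 500 = 24.06 ≈ 24.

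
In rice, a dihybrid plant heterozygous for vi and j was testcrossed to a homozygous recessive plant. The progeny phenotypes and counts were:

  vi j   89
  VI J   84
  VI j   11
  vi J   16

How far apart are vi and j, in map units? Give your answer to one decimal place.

13.5 map units

The two most frequent classes, VI J (84) and vi j (89), are the parental types, so the F1 was VI J / vi j.
The recombinant classes are VI j and vi J: 11 + 16 = 27.
Recombination frequency = 27/200 = 0.1350 ≈ 13.5%, i.e. 13.5 map units.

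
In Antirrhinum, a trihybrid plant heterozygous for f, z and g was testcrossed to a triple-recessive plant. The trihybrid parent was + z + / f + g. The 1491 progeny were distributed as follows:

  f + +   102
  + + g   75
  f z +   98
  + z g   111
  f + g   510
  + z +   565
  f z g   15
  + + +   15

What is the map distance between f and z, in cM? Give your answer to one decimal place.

13.6 cM

The two rarest classes, + + + and f z g, are the double crossovers. Comparing them with the parentals, only the z allele has switched, so z is the middle locus and the order is g – z – f.
Crossovers in the z–f interval produce the single-crossover classes f z + and + + g (98 + 75 = 173) plus the double crossovers (30).
RF(z–f) = (173 + 30) / 1491 = 203/1491 = 0.1362 → 13.6 cM.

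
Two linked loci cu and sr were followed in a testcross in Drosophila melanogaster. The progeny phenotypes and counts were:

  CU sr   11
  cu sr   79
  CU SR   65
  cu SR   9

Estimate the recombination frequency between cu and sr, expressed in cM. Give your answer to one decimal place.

12.2 cM

The two most frequent classes, CU SR (65) and cu sr (79), are the parental types, so the F1 was CU SR / cu sr.
The recombinant classes are CU sr and cu SR: 11 + 9 = 20.
Recombination frequency = 20/164 = 0.1220 ≈ 12.2%, i.e. 12.2 cM.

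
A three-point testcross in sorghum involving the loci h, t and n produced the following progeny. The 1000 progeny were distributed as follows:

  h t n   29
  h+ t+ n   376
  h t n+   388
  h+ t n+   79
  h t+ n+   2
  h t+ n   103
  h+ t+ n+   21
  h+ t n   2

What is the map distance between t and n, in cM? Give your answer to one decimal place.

5.4 cM

The two most frequent reciprocal classes, h t n+ and h+ t+ n, are the parental types, so the F1 was h t n+ / h+ t+ n.
The two rarest classes, h t+ n+ and h+ t n, are the double crossovers. Comparing them with the parentals, only the t allele has switched, so t is the middle locus and the order is n – t – h.
Crossovers in the n–t interval produce the single-crossover classes h t n and h+ t+ n+ (29 + 21 = 50) plus the double crossovers (4).
RF(n–t) = (50 + 4) / 1000 = 54/1000 = 0.0540 → 5.4 cM.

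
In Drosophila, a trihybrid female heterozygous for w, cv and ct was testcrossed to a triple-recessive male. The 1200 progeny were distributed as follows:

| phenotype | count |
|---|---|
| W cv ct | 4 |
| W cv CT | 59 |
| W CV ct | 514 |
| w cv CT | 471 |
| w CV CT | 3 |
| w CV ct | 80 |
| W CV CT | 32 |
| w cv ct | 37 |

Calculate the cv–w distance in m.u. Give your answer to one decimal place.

The two most frequent reciprocal classes, W CV ct and w cv CT, are the parental types, so the F1 was W CV ct / w cv CT.
The two rarest classes, W cv ct and w CV CT, are the double crossovers. Comparing them with the parentals, only the cv allele has switched, so cv is the middle locus and the order is ct – cv – w.
Crossovers in the cv–w interval produce the single-crossover classes w CV ct and W cv CT (80 + 59 = 139) plus the double crossovers (7).
RF(cv–w) = (139 + 7) / 1200 = 146/1200 = 0.1217 → 12.2 m.u.

12.2 m.u.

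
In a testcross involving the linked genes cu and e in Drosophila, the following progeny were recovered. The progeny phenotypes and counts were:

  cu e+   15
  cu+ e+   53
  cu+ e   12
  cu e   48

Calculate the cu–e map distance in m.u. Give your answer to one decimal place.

21.1 m.u.

The two most frequent classes, cu+ e+ (53) and cu e (48), are the parental types, so the F1 was cu+ e+ / cu e.
The recombinant classes are cu+ e and cu e+: 12 + 15 = 27.
Recombination frequency = 27/128 = 0.2109 ≈ 21.1%, i.e. 21.1 m.u.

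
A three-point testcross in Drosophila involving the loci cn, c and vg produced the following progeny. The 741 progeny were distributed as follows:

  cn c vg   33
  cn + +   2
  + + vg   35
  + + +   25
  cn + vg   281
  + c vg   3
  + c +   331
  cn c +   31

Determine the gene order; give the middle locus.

The two most frequent reciprocal classes, + c + and cn + vg, are the parental types, so the F1 was + c + / cn + vg.
The two rarest classes, + c vg and cn + +, are the double crossovers. Comparing them with the parentals, only the vg allele has switched, so vg is the middle locus and the order is cn – vg – c.

vg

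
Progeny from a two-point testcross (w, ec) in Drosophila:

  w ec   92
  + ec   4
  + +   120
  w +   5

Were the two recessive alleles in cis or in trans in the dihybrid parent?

cis

The two most frequent classes are + + (120) and w ec (92); these are the parental (non-recombinant) types.
So the F1 carried + + on one chromosome and w ec on the other — the recessive alleles are on the same chromosome (cis / coupling).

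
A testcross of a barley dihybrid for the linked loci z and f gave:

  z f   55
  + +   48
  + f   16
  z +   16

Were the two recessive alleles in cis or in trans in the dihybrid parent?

cis

The two most frequent classes are + + (48) and z f (55); these are the parental (non-recombinant) types.
So the F1 carried + + on one chromosome and z f on the other — the recessive alleles are on the same chromosome (cis / coupling).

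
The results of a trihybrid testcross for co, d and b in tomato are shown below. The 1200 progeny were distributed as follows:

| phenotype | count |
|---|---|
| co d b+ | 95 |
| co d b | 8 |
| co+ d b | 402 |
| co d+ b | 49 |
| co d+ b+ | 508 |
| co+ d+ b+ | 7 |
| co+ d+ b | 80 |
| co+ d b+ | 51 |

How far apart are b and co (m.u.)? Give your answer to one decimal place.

The two most frequent reciprocal classes, co d+ b+ and co+ d b, are the parental types, so the F1 was co d+ b+ / co+ d b.
The two rarest classes, co+ d+ b+ and co d b, are the double crossovers. Comparing them with the parentals, only the co allele has switched, so co is the middle locus and the order is b – co – d.
Crossovers in the b–co interval produce the single-crossover classes co d+ b and co+ d b+ (49 + 51 = 100) plus the double crossovers (15).
RF(b–co) = (100 + 15) / 1200 = 115/1200 = 0.0958 → 9.6 m.u.

9.6 m.u.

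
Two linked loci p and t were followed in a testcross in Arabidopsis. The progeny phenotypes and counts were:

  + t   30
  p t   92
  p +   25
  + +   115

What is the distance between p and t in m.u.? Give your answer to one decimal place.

21.0 m.u.

The two most frequent classes, + + (115) and p t (92), are the parental types, so the F1 was + + / p t.
The recombinant classes are + t and p +: 30 + 25 = 55.
Recombination frequency = 55/262 = 0.2099 ≈ 21.0%, i.e. 21.0 m.u.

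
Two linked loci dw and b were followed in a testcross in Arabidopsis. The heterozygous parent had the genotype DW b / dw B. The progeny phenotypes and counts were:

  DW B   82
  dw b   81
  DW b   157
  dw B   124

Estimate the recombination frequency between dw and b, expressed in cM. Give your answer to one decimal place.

The recombinant classes are DW B and dw b: 82 + 81 = 163.
Recombination frequency = 163/444 = 0.3671 ≈ 36.7%, i.e. 36.7 cM.

36.7 cM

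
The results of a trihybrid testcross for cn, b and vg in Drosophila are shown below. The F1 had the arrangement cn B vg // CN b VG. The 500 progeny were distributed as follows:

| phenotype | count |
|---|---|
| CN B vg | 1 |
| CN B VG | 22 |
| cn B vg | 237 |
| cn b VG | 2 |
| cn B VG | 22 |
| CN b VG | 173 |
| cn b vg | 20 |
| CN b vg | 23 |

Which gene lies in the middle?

cn

The two rarest classes, CN B vg and cn b VG, are the double crossovers. Comparing them with the parentals, only the cn allele has switched, so cn is the middle locus and the order is b – cn – vg.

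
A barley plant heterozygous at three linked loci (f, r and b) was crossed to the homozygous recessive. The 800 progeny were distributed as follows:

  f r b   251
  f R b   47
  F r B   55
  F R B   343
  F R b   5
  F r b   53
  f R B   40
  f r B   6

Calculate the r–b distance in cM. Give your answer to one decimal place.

14.1 cM

The two most frequent reciprocal classes, f r b and F R B, are the parental types, so the F1 was f r b / F R B.
The two rarest classes, f r B and F R b, are the double crossovers. Comparing them with the parentals, only the b allele has switched, so b is the middle locus and the order is f – b – r.
Crossovers in the b–r interval produce the single-crossover classes f R b and F r B (47 + 55 = 102) plus the double crossovers (11).
RF(b–r) = (102 + 11) / 800 = 113/800 = 0.1412 → 14.1 cM.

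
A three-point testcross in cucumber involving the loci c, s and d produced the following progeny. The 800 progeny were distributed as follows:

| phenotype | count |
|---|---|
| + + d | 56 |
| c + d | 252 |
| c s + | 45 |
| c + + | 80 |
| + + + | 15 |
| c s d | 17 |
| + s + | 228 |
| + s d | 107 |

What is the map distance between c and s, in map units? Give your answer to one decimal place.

16.6 map units

The two most frequent reciprocal classes, c + d and + s +, are the parental types, so the F1 was c + d / + s +.
The two rarest classes, c s d and + + +, are the double crossovers. Comparing them with the parentals, only the s allele has switched, so s is the middle locus and the order is c – s – d.
Crossovers in the c–s interval produce the single-crossover classes + + d and c s + (56 + 45 = 101) plus the double crossovers (32).
RF(c–s) = (101 + 32) / 800 = 133/800 = 0.1663 → 16.6 map units.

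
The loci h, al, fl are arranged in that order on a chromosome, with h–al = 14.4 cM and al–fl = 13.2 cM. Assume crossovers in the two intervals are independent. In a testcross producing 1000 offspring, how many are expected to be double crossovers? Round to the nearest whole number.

Map distances give recombination frequencies of 0.144 and 0.132 for the two intervals.
With no interference, expected double-crossover frequency = 0.144 × 0.132 = 0.01901.
Expected number = 0.01901 × 1000 = 19.01 ≈ 19.

19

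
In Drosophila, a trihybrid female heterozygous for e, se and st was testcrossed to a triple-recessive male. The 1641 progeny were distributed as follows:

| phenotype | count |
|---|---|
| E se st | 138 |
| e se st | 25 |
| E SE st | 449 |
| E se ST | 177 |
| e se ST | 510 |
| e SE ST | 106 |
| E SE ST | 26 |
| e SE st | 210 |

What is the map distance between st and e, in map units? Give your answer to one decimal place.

The two most frequent reciprocal classes, E SE st and e se ST, are the parental types, so the F1 was E SE st / e se ST.
The two rarest classes, E SE ST and e se st, are the double crossovers. Comparing them with the parentals, only the st allele has switched, so st is the middle locus and the order is e – st – se.
Crossovers in the e–st interval produce the single-crossover classes e SE st and E se ST (210 + 177 = 387) plus the double crossovers (51).
RF(e–st) = (387 + 51) / 1641 = 438/1641 = 0.2669 → 26.7 map units.

26.7 map units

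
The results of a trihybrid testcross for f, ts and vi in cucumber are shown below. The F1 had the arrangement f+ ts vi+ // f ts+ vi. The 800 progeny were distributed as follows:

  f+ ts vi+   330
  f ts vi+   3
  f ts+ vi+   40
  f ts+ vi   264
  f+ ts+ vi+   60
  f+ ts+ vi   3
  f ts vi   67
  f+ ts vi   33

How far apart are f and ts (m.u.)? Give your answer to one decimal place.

16.6 m.u.

The two rarest classes, f ts vi+ and f+ ts+ vi, are the double crossovers. Comparing them with the parentals, only the f allele has switched, so f is the middle locus and the order is vi – f – ts.
Crossovers in the f–ts interval produce the single-crossover classes f+ ts+ vi+ and f ts vi (60 + 67 = 127) plus the double crossovers (6).
RF(f–ts) = (127 + 6) / 800 = 133/800 = 0.1663 → 16.6 m.u.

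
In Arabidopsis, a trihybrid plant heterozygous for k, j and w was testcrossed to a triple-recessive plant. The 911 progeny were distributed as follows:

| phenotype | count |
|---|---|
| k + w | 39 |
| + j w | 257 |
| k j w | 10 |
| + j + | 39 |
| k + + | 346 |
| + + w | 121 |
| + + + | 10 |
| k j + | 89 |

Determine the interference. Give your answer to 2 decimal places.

0.19

The two most frequent reciprocal classes, + j w and k + +, are the parental types, so the F1 was + j w / k + +.
The two rarest classes, k j w and + + +, are the double crossovers. Comparing them with the parentals, only the k allele has switched, so k is the middle locus and the order is w – k – j.
w–k: (78 + 20)/911 = 0.1076; k–j: (210 + 20)/911 = 0.2525.
Expected DCO frequency = 0.1076 × 0.2525 ≈ 0.02717; observed = 20/911 ≈ 0.02195.
Coefficient of coincidence = 0.02195/0.02717 ≈ 0.81; interference = 1 − 0.81 = 0.19.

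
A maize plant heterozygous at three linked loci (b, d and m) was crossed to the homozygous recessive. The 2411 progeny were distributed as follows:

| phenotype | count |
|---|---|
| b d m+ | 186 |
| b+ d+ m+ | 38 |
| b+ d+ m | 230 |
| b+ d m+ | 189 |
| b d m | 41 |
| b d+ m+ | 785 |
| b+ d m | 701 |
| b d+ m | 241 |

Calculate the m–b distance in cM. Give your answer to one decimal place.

The two most frequent reciprocal classes, b+ d m and b d+ m+, are the parental types, so the F1 was b+ d m / b d+ m+.
The two rarest classes, b d m and b+ d+ m+, are the double crossovers. Comparing them with the parentals, only the b allele has switched, so b is the middle locus and the order is m – b – d.
Crossovers in the m–b interval produce the single-crossover classes b+ d m+ and b d+ m (189 + 241 = 430) plus the double crossovers (79).
RF(m–b) = (430 + 79) / 2411 = 509/2411 = 0.2111 → 21.1 cM.

21.1 cM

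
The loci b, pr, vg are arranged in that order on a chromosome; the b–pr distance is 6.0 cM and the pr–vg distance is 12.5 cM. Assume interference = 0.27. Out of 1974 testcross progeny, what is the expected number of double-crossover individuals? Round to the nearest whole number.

11

Map distances give recombination frequencies of 0.060 and 0.125 for the two intervals.
With interference 0.27 (so coincidence = 0.73), expected double-crossover frequency = 0.060 × 0.125 × 0.73 = 0.00547.
Expected number = 0.00547 × 1974 = 10.81 ≈ 11.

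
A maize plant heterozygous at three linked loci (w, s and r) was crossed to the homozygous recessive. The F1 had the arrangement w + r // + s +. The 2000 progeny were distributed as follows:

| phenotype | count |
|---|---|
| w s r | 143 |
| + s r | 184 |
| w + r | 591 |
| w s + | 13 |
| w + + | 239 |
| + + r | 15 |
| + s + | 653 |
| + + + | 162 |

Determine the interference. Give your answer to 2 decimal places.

The two rarest classes, + + r and w s +, are the double crossovers. Comparing them with the parentals, only the w allele has switched, so w is the middle locus and the order is s – w – r.
s–w: (305 + 28)/2000 = 0.1665; w–r: (423 + 28)/2000 = 0.2255.
Expected DCO frequency = 0.1665 × 0.2255 ≈ 0.03755; observed = 28/2000 ≈ 0.01400.
Coefficient of coincidence = 0.01400/0.03755 ≈ 0.37; interference = 1 − 0.37 = 0.63.

0.63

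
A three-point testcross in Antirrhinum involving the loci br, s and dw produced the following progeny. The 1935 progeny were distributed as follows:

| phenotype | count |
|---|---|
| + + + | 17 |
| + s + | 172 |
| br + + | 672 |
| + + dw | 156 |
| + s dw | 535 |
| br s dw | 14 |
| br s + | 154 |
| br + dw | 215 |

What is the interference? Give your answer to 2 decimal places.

The two most frequent reciprocal classes, br + + and + s dw, are the parental types, so the F1 was br + + / + s dw.
The two rarest classes, + + + and br s dw, are the double crossovers. Comparing them with the parentals, only the br allele has switched, so br is the middle locus and the order is s – br – dw.
s–br: (310 + 31)/1935 = 0.1762; br–dw: (387 + 31)/1935 = 0.2160.
Expected DCO frequency = 0.1762 × 0.2160 ≈ 0.03806; observed = 31/1935 ≈ 0.01602.
Coefficient of coincidence = 0.01602/0.03806 ≈ 0.42; interference = 1 − 0.42 = 0.58.

0.58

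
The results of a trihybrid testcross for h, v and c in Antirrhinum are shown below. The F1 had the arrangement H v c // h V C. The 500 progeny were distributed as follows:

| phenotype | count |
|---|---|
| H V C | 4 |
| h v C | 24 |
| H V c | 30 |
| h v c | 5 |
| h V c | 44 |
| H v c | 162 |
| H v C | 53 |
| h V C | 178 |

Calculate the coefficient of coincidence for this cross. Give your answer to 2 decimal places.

0.67

The two rarest classes, h v c and H V C, are the double crossovers. Comparing them with the parentals, only the h allele has switched, so h is the middle locus and the order is c – h – v.
c–h: (97 + 9)/500 = 0.2120; h–v: (54 + 9)/500 = 0.1260.
Expected DCO frequency = 0.2120 × 0.1260 ≈ 0.02671; observed = 9/500 ≈ 0.01800.
Coefficient of coincidence = 0.01800/0.02671 ≈ 0.67.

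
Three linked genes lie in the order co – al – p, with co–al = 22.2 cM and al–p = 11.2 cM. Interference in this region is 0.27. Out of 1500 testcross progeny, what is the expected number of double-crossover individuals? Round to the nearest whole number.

Map distances give recombination frequencies of 0.222 and 0.112 for the two intervals.
With interference 0.27 (so coincidence = 0.73), expected double-crossover frequency = 0.222 × 0.112 × 0.73 = 0.01815.
Expected number = 0.01815 × 1500 = 27.23 ≈ 27.

27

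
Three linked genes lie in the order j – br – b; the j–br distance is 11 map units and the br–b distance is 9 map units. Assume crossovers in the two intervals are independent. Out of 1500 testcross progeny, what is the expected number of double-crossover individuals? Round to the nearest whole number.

15

Map distances give recombination frequencies of 0.110 and 0.090 for the two intervals.
With no interference, expected double-crossover frequency = 0.110 × 0.090 = 0.00990.
Expected number = 0.00990 × 1500 = 14.85 ≈ 15.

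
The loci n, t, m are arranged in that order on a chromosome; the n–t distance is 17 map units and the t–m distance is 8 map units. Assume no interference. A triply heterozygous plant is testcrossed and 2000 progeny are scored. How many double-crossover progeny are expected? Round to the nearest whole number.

27

Map distances give recombination frequencies of 0.170 and 0.080 for the two intervals.
With no interference, expected double-crossover frequency = 0.170 × 0.080 = 0.01360.
Expected number = 0.01360 × 2000 = 27.20 ≈ 27.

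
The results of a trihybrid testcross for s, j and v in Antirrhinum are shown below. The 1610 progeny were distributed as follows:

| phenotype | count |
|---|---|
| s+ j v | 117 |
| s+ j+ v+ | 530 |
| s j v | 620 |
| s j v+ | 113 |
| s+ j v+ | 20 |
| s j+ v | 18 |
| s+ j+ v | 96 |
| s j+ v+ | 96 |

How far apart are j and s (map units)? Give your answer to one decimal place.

The two most frequent reciprocal classes, s j v and s+ j+ v+, are the parental types, so the F1 was s j v / s+ j+ v+.
The two rarest classes, s j+ v and s+ j v+, are the double crossovers. Comparing them with the parentals, only the j allele has switched, so j is the middle locus and the order is s – j – v.
Crossovers in the s–j interval produce the single-crossover classes s+ j v and s j+ v+ (117 + 96 = 213) plus the double crossovers (38).
RF(s–j) = (213 + 38) / 1610 = 251/1610 = 0.1559 → 15.6 map units.

15.6 map units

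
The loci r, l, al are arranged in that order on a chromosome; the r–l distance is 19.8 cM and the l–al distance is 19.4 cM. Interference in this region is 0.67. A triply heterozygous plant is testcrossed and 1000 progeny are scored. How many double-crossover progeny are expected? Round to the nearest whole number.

Map distances give recombination frequencies of 0.198 and 0.194 for the two intervals.
With interference 0.67 (so coincidence = 0.33), expected double-crossover frequency = 0.198 × 0.194 × 0.33 = 0.01268.
Expected number = 0.01268 × 1000 = 12.68 ≈ 13.

13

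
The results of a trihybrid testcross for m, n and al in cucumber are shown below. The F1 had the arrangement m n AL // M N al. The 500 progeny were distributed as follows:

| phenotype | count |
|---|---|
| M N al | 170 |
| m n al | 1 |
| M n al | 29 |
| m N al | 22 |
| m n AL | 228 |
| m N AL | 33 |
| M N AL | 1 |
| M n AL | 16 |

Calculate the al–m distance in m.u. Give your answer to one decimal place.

8.0 m.u.

The two rarest classes, m n al and M N AL, are the double crossovers. Comparing them with the parentals, only the al allele has switched, so al is the middle locus and the order is n – al – m.
Crossovers in the al–m interval produce the single-crossover classes M n AL and m N al (16 + 22 = 38) plus the double crossovers (2).
RF(al–m) = (38 + 2) / 500 = 40/500 = 0.0800 → 8.0 m.u.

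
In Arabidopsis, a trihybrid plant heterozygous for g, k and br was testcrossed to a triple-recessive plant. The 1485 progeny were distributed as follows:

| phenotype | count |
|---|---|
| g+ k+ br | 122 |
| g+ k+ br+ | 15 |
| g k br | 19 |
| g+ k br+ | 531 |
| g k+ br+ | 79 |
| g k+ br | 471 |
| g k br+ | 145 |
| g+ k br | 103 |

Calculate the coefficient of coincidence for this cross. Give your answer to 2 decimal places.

0.78

The two most frequent reciprocal classes, g+ k br+ and g k+ br, are the parental types, so the F1 was g+ k br+ / g k+ br.
The two rarest classes, g+ k+ br+ and g k br, are the double crossovers. Comparing them with the parentals, only the k allele has switched, so k is the middle locus and the order is br – k – g.
br–k: (182 + 34)/1485 = 0.1455; k–g: (267 + 34)/1485 = 0.2027.
Expected DCO frequency = 0.1455 × 0.2027 ≈ 0.02949; observed = 34/1485 ≈ 0.02290.
Coefficient of coincidence = 0.02290/0.02949 ≈ 0.78.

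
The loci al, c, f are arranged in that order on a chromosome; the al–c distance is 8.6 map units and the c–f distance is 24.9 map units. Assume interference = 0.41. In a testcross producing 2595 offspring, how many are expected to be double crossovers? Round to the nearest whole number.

Map distances give recombination frequencies of 0.086 and 0.249 for the two intervals.
With interference 0.41 (so coincidence = 0.59), expected double-crossover frequency = 0.086 × 0.249 × 0.59 = 0.01263.
Expected number = 0.01263 × 2595 = 32.79 ≈ 33.

33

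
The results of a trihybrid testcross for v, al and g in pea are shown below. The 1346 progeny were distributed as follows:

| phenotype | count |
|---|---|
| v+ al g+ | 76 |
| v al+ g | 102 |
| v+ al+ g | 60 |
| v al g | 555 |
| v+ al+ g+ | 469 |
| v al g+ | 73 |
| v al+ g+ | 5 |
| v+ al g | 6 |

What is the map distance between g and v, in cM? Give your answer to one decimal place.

The two most frequent reciprocal classes, v+ al+ g+ and v al g, are the parental types, so the F1 was v+ al+ g+ / v al g.
The two rarest classes, v al+ g+ and v+ al g, are the double crossovers. Comparing them with the parentals, only the v allele has switched, so v is the middle locus and the order is al – v – g.
Crossovers in the v–g interval produce the single-crossover classes v+ al+ g and v al g+ (60 + 73 = 133) plus the double crossovers (11).
RF(v–g) = (133 + 11) / 1346 = 144/1346 = 0.1070 → 10.7 cM.

10.7 cM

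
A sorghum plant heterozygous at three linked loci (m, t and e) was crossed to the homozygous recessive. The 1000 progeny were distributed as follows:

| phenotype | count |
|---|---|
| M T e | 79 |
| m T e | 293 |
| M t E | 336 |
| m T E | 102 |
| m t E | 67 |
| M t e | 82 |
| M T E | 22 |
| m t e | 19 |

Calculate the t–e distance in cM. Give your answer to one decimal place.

The two most frequent reciprocal classes, m T e and M t E, are the parental types, so the F1 was m T e / M t E.
The two rarest classes, m t e and M T E, are the double crossovers. Comparing them with the parentals, only the t allele has switched, so t is the middle locus and the order is e – t – m.
Crossovers in the e–t interval produce the single-crossover classes m T E and M t e (102 + 82 = 184) plus the double crossovers (41).
RF(e–t) = (184 + 41) / 1000 = 225/1000 = 0.2250 → 22.5 cM.

22.5 cM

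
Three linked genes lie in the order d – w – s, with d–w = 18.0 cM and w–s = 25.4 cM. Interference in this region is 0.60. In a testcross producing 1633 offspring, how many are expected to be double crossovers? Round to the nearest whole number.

30

Map distances give recombination frequencies of 0.180 and 0.254 for the two intervals.
With interference 0.60 (so coincidence = 0.40), expected double-crossover frequency = 0.180 × 0.254 × 0.40 = 0.01829.
Expected number = 0.01829 × 1633 = 29.86 ≈ 30.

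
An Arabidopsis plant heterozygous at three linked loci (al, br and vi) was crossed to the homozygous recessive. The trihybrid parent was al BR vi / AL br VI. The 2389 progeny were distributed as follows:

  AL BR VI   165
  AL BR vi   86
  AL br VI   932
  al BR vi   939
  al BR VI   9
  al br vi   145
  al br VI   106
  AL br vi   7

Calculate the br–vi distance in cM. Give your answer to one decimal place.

The two rarest classes, al BR VI and AL br vi, are the double crossovers. Comparing them with the parentals, only the vi allele has switched, so vi is the middle locus and the order is al – vi – br.
Crossovers in the vi–br interval produce the single-crossover classes al br vi and AL BR VI (145 + 165 = 310) plus the double crossovers (16).
RF(vi–br) = (310 + 16) / 2389 = 326/2389 = 0.1365 → 13.6 cM.

13.6 cM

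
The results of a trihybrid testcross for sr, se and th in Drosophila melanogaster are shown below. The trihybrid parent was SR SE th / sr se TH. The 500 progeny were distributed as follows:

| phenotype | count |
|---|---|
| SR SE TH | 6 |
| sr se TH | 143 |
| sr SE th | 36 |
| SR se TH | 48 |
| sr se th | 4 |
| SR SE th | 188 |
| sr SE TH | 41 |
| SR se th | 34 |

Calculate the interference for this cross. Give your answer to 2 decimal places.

0.37

The two rarest classes, SR SE TH and sr se th, are the double crossovers. Comparing them with the parentals, only the th allele has switched, so th is the middle locus and the order is se – th – sr.
se–th: (75 + 10)/500 = 0.1700; th–sr: (84 + 10)/500 = 0.1880.
Expected DCO frequency = 0.1700 × 0.1880 ≈ 0.03196; observed = 10/500 ≈ 0.02000.
Coefficient of coincidence = 0.02000/0.03196 ≈ 0.63; interference = 1 − 0.63 = 0.37.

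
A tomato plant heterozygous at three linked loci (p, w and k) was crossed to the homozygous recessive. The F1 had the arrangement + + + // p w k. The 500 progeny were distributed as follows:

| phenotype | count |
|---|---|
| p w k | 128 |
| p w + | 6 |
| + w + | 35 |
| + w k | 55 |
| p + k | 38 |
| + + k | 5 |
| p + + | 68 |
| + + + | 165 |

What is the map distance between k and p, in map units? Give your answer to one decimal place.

26.8 map units

The two rarest classes, + + k and p w +, are the double crossovers. Comparing them with the parentals, only the k allele has switched, so k is the middle locus and the order is p – k – w.
Crossovers in the p–k interval produce the single-crossover classes p + + and + w k (68 + 55 = 123) plus the double crossovers (11).
RF(p–k) = (123 + 11) / 500 = 134/500 = 0.2680 → 26.8 map units.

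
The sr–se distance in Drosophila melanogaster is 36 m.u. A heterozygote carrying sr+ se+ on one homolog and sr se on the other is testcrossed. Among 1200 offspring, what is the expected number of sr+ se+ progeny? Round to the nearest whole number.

384

A map distance of 36 m.u. corresponds to a recombination frequency of 0.360.
The F1 is sr+ se+ / sr se, so sr+ se+ is a parental gamete class with expected frequency (1 − r)/2 = 0.640/2 = 0.3200.
Expected number = 0.3200 × 1200 = 384.00 ≈ 384.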